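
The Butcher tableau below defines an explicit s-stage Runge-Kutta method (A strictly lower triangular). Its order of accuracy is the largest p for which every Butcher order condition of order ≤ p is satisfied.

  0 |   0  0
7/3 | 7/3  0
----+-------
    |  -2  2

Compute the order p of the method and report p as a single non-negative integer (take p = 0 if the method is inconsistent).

b = (-2, 2)
c = (0, 7/3)
Σ b_i: (-2)·1 + 2·1 = 0 ≠ 1 ⇒ order 0.

0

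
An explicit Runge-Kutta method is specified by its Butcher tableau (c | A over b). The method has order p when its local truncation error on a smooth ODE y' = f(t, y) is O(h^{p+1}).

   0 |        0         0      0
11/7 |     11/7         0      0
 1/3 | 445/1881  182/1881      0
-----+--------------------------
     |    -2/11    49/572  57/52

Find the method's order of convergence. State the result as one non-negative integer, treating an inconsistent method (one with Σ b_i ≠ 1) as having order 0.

3

b = (-2/11, 49/572, 57/52)
c = (0, 11/7, 1/3)
Ac = (0, 0, 26/171)
Σ b_i: (-2/11)·1 + 49/572·1 + 57/52·1 = 1 ✓
b·c: 49/572·11/7 + 57/52·1/3 = 1/2 ✓
b·c²: 49/572·121/49 + 57/52·1/9 = 1/3 ✓
b·Ac: 57/52·26/171 = 1/6 ✓; 3 stages ⇒ order 3.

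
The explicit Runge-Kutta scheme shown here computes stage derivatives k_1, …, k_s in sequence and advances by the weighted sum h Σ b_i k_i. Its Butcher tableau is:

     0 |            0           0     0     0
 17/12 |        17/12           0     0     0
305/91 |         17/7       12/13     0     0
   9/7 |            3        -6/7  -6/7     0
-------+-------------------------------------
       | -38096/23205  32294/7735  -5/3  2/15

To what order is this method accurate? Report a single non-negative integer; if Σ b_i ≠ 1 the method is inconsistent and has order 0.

b = (-38096/23205, 32294/7735, -5/3, 2/15)
c = (0, 17/12, 305/91, 9/7)
Ac = (0, 0, 17/13, -5207/1274)
Σ b_i: (-38096/23205)·1 + 32294/7735·1 + (-5/3)·1 + 2/15·1 = 1 ✓
b·c: 32294/7735·17/12 + (-5/3)·305/91 + 2/15·9/7 = 1/2 ✓
b·c²: 32294/7735·289/144 + (-5/3)·93025/8281 + 2/15·81/49 = -4311217/425880 ≠ 1/3 ⇒ order 2.
b·Ac: (-5/3)·17/13 + 2/15·(-5207/1274) = -26032/9555 ≠ 1/6

2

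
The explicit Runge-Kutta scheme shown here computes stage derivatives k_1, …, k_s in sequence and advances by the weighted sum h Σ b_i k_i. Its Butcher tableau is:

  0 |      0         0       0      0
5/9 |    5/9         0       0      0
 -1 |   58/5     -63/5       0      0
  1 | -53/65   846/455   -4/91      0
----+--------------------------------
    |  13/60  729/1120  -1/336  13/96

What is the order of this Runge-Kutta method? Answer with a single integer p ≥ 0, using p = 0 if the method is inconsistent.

4

b = (13/60, 729/1120, -1/336, 13/96)
c = (0, 5/9, -1, 1)
Ac = (0, 0, -7, 14/13)
Σ b_i: 13/60·1 + 729/1120·1 + (-1/336)·1 + 13/96·1 = 1 ✓
b·c: 729/1120·5/9 + (-1/336)·(-1) + 13/96·1 = 1/2 ✓
b·c²: 729/1120·25/81 + (-1/336)·1 + 13/96·1 = 1/3 ✓
b·Ac: (-1/336)·(-7) + 13/96·14/13 = 1/6 ✓
b·c³: 729/1120·125/729 + (-1/336)·(-1) + 13/96·1 = 1/4 ✓
b·(c∘Ac): (-1/336)·7 + 13/96·14/13 = 1/8 ✓
b·Ac²: (-1/336)·(-35/9) + 13/96·62/117 = 1/12 ✓
b·A²c: 13/96·4/13 = 1/24 ✓; 4 stages ⇒ order 4.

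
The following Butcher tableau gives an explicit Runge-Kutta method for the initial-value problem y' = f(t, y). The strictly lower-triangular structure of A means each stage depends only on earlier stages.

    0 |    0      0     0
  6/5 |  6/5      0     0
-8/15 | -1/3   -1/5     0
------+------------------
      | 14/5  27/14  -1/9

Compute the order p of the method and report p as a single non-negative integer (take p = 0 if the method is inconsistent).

b = (14/5, 27/14, -1/9)
c = (0, 6/5, -8/15)
Ac = (0, 0, -6/25)
Σ b_i: 14/5·1 + 27/14·1 + (-1/9)·1 = 2909/630 ≠ 1 ⇒ order 0.

0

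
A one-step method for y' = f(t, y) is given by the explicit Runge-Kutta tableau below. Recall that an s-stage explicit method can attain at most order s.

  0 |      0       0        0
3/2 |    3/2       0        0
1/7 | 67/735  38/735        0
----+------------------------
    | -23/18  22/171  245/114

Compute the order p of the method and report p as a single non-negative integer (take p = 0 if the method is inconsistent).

3

b = (-23/18, 22/171, 245/114)
c = (0, 3/2, 1/7)
Ac = (0, 0, 19/245)
Σ b_i: (-23/18)·1 + 22/171·1 + 245/114·1 = 1 ✓
b·c: 22/171·3/2 + 245/114·1/7 = 1/2 ✓
b·c²: 22/171·9/4 + 245/114·1/49 = 1/3 ✓
b·Ac: 245/114·19/245 = 1/6 ✓; 3 stages ⇒ order 3.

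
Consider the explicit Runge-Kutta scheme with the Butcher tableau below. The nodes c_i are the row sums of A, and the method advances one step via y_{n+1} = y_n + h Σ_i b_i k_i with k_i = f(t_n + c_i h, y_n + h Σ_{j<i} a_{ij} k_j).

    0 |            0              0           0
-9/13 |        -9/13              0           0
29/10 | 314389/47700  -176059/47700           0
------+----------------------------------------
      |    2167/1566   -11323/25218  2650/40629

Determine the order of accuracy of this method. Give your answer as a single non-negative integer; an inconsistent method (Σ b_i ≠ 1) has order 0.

b = (2167/1566, -11323/25218, 2650/40629)
c = (0, -9/13, 29/10)
Ac = (0, 0, 13543/5300)
Σ b_i: 2167/1566·1 + (-11323/25218)·1 + 2650/40629·1 = 1 ✓
b·c: (-11323/25218)·(-9/13) + 2650/40629·29/10 = 1/2 ✓
b·c²: (-11323/25218)·81/169 + 2650/40629·841/100 = 1/3 ✓
b·Ac: 2650/40629·13543/5300 = 1/6 ✓; 3 stages ⇒ order 3.

3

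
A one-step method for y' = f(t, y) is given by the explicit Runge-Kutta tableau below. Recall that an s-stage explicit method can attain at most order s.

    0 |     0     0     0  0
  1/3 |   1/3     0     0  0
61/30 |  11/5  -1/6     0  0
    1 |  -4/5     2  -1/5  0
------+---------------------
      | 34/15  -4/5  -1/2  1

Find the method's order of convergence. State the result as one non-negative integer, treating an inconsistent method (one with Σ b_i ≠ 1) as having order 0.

b = (34/15, -4/5, -1/2, 1)
c = (0, 1/3, 61/30, 1)
Ac = (0, 0, -1/18, 13/50)
Σ b_i: 34/15·1 + (-4/5)·1 + (-1/2)·1 + 1·1 = 59/30 ≠ 1 ⇒ order 0.

0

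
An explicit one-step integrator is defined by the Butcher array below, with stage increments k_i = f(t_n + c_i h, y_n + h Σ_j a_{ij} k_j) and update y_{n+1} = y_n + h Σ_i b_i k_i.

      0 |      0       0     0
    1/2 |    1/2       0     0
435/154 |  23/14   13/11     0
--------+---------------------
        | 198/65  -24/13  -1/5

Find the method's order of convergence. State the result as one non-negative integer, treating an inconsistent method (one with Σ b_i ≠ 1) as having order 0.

1

b = (198/65, -24/13, -1/5)
c = (0, 1/2, 435/154)
Ac = (0, 0, 13/22)
Σ b_i: 198/65·1 + (-24/13)·1 + (-1/5)·1 = 1 ✓
b·c: (-24/13)·1/2 + (-1/5)·435/154 = -2979/2002 ≠ 1/2 ⇒ order 1.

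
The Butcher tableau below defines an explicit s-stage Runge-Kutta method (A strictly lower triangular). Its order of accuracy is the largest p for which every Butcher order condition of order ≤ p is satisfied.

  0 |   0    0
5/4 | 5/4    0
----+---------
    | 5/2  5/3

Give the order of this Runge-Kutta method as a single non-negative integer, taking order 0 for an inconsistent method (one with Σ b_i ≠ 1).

b = (5/2, 5/3)
c = (0, 5/4)
Σ b_i: 5/2·1 + 5/3·1 = 25/6 ≠ 1 ⇒ order 0.

0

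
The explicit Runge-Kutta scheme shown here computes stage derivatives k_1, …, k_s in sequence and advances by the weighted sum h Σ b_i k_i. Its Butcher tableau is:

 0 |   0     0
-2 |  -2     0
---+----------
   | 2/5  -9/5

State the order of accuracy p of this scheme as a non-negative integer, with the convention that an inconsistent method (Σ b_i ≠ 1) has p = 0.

0

b = (2/5, -9/5)
c = (0, -2)
Σ b_i: 2/5·1 + (-9/5)·1 = -7/5 ≠ 1 ⇒ order 0.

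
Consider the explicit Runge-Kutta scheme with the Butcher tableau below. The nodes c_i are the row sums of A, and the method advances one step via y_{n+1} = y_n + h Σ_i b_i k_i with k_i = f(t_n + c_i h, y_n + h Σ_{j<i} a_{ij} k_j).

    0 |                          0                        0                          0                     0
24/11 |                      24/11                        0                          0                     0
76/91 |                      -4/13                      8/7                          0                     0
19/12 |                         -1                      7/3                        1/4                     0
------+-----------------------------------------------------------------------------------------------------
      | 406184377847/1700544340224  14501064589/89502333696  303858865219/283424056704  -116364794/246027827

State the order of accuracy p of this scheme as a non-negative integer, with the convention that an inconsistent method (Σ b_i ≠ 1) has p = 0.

3

b = (406184377847/1700544340224, 14501064589/89502333696, 303858865219/283424056704, -116364794/246027827)
c = (0, 24/11, 76/91, 19/12)
Ac = (0, 0, 192/77, 5305/1001)
Σ b_i: 406184377847/1700544340224·1 + 14501064589/89502333696·1 + 303858865219/283424056704·1 + (-116364794/246027827)·1 = 1 ✓
b·c: 14501064589/89502333696·24/11 + 303858865219/283424056704·76/91 + (-116364794/246027827)·19/12 = 1/2 ✓
b·c²: 14501064589/89502333696·576/121 + 303858865219/283424056704·5776/8281 + (-116364794/246027827)·361/144 = 1/3 ✓
b·Ac: 303858865219/283424056704·192/77 + (-116364794/246027827)·5305/1001 = 1/6 ✓
b·c³: 14501064589/89502333696·13824/1331 + 303858865219/283424056704·438976/753571 + (-116364794/246027827)·6859/1728 = 4814377398307/11198979503712 ≠ 1/4 ⇒ order 3.
b·(c∘Ac): 303858865219/283424056704·14592/7007 + (-116364794/246027827)·100795/12012 = -494593329/284874326 ≠ 1/8
b·Ac²: 303858865219/283424056704·4608/847 + (-116364794/246027827)·11304388/1002001 = 6437108644/12961781833 ≠ 1/12
b·A²c: (-116364794/246027827)·48/77 = -797930016/2706306097 ≠ 1/24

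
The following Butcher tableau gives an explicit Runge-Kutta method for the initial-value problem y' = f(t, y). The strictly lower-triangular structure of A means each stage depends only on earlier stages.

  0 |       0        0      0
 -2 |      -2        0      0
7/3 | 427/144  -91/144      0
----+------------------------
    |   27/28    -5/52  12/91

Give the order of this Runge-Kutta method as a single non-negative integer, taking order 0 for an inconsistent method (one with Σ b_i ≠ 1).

b = (27/28, -5/52, 12/91)
c = (0, -2, 7/3)
Ac = (0, 0, 91/72)
Σ b_i: 27/28·1 + (-5/52)·1 + 12/91·1 = 1 ✓
b·c: (-5/52)·(-2) + 12/91·7/3 = 1/2 ✓
b·c²: (-5/52)·4 + 12/91·49/9 = 1/3 ✓
b·Ac: 12/91·91/72 = 1/6 ✓; 3 stages ⇒ order 3.

3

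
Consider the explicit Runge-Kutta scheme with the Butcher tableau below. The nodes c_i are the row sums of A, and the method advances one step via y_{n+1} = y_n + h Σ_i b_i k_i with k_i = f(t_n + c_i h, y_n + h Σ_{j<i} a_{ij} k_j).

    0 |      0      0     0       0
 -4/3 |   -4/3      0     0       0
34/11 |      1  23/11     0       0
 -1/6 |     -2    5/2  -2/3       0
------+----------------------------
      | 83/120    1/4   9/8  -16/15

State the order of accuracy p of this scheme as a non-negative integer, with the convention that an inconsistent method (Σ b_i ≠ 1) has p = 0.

b = (83/120, 1/4, 9/8, -16/15)
c = (0, -4/3, 34/11, -1/6)
Ac = (0, 0, -92/33, -178/33)
Σ b_i: 83/120·1 + 1/4·1 + 9/8·1 + (-16/15)·1 = 1 ✓
b·c: 1/4·(-4/3) + 9/8·34/11 + (-16/15)·(-1/6) = 6577/1980 ≠ 1/2 ⇒ order 1.

1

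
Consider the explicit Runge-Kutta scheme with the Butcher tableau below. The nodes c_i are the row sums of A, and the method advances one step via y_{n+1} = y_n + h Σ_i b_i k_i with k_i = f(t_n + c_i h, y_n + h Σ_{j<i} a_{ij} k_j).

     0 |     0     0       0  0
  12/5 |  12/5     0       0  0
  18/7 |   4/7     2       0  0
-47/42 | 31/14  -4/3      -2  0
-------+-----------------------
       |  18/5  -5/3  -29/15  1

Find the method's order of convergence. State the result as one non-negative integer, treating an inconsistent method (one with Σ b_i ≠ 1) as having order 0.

1

b = (18/5, -5/3, -29/15, 1)
c = (0, 12/5, 18/7, -47/42)
Ac = (0, 0, 24/5, -292/35)
Σ b_i: 18/5·1 + (-5/3)·1 + (-29/15)·1 + 1·1 = 1 ✓
b·c: (-5/3)·12/5 + (-29/15)·18/7 + 1·(-47/42) = -2119/210 ≠ 1/2 ⇒ order 1.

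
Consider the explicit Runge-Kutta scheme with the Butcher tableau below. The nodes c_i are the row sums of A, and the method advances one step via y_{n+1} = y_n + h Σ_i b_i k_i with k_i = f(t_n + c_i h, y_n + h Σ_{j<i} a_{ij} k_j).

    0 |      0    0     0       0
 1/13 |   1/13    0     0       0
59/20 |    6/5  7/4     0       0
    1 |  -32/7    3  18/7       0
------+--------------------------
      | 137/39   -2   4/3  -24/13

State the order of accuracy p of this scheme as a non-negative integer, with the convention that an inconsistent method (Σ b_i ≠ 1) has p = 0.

b = (137/39, -2, 4/3, -24/13)
c = (0, 1/13, 59/20, 1)
Ac = (0, 0, 7/52, 7113/910)
Σ b_i: 137/39·1 + (-2)·1 + 4/3·1 + (-24/13)·1 = 1 ✓
b·c: (-2)·1/13 + 4/3·59/20 + (-24/13)·1 = 29/15 ≠ 1/2 ⇒ order 1.

1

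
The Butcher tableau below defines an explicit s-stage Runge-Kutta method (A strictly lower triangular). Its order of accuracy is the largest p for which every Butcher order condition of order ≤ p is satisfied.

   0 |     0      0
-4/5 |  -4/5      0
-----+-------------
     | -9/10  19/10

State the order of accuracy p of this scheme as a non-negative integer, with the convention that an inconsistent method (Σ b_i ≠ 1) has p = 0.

1

b = (-9/10, 19/10)
c = (0, -4/5)
Σ b_i: (-9/10)·1 + 19/10·1 = 1 ✓
b·c: 19/10·(-4/5) = -38/25 ≠ 1/2 ⇒ order 1.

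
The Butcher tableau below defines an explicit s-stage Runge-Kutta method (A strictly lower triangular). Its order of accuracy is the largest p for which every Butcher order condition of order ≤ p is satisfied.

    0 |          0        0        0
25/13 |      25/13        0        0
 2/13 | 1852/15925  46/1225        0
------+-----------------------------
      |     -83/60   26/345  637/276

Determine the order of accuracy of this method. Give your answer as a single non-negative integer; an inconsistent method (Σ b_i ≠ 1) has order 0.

b = (-83/60, 26/345, 637/276)
c = (0, 25/13, 2/13)
Ac = (0, 0, 46/637)
Σ b_i: (-83/60)·1 + 26/345·1 + 637/276·1 = 1 ✓
b·c: 26/345·25/13 + 637/276·2/13 = 1/2 ✓
b·c²: 26/345·625/169 + 637/276·4/169 = 1/3 ✓
b·Ac: 637/276·46/637 = 1/6 ✓; 3 stages ⇒ order 3.

3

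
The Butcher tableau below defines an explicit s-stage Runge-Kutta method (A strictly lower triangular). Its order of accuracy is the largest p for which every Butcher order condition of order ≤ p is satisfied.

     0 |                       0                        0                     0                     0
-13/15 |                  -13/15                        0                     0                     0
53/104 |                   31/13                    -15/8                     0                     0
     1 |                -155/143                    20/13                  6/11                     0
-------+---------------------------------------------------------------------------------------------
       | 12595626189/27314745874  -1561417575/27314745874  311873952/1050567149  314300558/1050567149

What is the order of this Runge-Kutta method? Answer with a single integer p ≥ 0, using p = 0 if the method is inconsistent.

3

b = (12595626189/27314745874, -1561417575/27314745874, 311873952/1050567149, 314300558/1050567149)
c = (0, -13/15, 53/104, 1)
Ac = (0, 0, 13/8, -1811/1716)
Σ b_i: 12595626189/27314745874·1 + (-1561417575/27314745874)·1 + 311873952/1050567149·1 + 314300558/1050567149·1 = 1 ✓
b·c: (-1561417575/27314745874)·(-13/15) + 311873952/1050567149·53/104 + 314300558/1050567149·1 = 1/2 ✓
b·c²: (-1561417575/27314745874)·169/225 + 311873952/1050567149·2809/10816 + 314300558/1050567149·1 = 1/3 ✓
b·Ac: 311873952/1050567149·13/8 + 314300558/1050567149·(-1811/1716) = 1/6 ✓
b·c³: (-1561417575/27314745874)·(-2197/3375) + 311873952/1050567149·148877/1124864 + 314300558/1050567149·1 = 3694117673941/9833308514640 ≠ 1/4 ⇒ order 3.
b·(c∘Ac): 311873952/1050567149·53/64 + 314300558/1050567149·(-1811/1716) = -220290092/3151701447 ≠ 1/8
b·Ac²: 311873952/1050567149·(-169/120) + 314300558/1050567149·3472591/2676960 = -294908138041/9833308514640 ≠ 1/12
b·A²c: 314300558/1050567149·39/44 = 557169171/2101134298 ≠ 1/24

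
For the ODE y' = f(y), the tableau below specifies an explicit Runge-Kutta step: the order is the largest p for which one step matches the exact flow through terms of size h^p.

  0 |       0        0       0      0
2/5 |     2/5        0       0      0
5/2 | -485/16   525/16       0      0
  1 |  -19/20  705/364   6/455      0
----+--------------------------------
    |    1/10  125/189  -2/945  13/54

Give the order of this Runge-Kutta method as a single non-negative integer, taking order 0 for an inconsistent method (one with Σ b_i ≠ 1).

b = (1/10, 125/189, -2/945, 13/54)
c = (0, 2/5, 5/2, 1)
Ac = (0, 0, 105/8, 21/26)
Σ b_i: 1/10·1 + 125/189·1 + (-2/945)·1 + 13/54·1 = 1 ✓
b·c: 125/189·2/5 + (-2/945)·5/2 + 13/54·1 = 1/2 ✓
b·c²: 125/189·4/25 + (-2/945)·25/4 + 13/54·1 = 1/3 ✓
b·Ac: (-2/945)·105/8 + 13/54·21/26 = 1/6 ✓
b·c³: 125/189·8/125 + (-2/945)·125/8 + 13/54·1 = 1/4 ✓
b·(c∘Ac): (-2/945)·525/16 + 13/54·21/26 = 1/8 ✓
b·Ac²: (-2/945)·21/4 + 13/54·51/130 = 1/12 ✓
b·A²c: 13/54·9/52 = 1/24 ✓; 4 stages ⇒ order 4.

4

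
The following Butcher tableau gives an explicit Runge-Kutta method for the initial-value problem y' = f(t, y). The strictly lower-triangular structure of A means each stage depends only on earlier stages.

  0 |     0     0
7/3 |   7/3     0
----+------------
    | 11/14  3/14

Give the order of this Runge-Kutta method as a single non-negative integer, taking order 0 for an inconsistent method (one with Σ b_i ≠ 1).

2

b = (11/14, 3/14)
c = (0, 7/3)
Σ b_i: 11/14·1 + 3/14·1 = 1 ✓
b·c: 3/14·7/3 = 1/2 ✓; 2 stages ⇒ order 2.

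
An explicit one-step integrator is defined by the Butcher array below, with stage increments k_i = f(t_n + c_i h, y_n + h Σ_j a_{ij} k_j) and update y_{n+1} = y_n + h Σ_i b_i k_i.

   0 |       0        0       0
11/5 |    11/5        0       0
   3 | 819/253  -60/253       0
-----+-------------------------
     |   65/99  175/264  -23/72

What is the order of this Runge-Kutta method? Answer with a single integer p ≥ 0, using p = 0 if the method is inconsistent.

b = (65/99, 175/264, -23/72)
c = (0, 11/5, 3)
Ac = (0, 0, -12/23)
Σ b_i: 65/99·1 + 175/264·1 + (-23/72)·1 = 1 ✓
b·c: 175/264·11/5 + (-23/72)·3 = 1/2 ✓
b·c²: 175/264·121/25 + (-23/72)·9 = 1/3 ✓
b·Ac: (-23/72)·(-12/23) = 1/6 ✓; 3 stages ⇒ order 3.

3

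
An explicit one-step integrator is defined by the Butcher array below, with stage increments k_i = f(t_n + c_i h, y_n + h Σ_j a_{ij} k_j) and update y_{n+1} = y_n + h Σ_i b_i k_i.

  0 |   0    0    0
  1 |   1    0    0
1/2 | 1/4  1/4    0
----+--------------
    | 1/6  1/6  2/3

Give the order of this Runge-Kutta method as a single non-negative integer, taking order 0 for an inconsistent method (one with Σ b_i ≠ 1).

3

b = (1/6, 1/6, 2/3)
c = (0, 1, 1/2)
Ac = (0, 0, 1/4)
Σ b_i: 1/6·1 + 1/6·1 + 2/3·1 = 1 ✓
b·c: 1/6·1 + 2/3·1/2 = 1/2 ✓
b·c²: 1/6·1 + 2/3·1/4 = 1/3 ✓
b·Ac: 2/3·1/4 = 1/6 ✓; 3 stages ⇒ order 3.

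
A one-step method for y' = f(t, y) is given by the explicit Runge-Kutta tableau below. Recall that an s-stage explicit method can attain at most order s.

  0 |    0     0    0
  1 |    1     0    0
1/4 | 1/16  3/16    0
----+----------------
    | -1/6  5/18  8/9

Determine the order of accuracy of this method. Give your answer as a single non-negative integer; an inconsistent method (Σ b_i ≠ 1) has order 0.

3

b = (-1/6, 5/18, 8/9)
c = (0, 1, 1/4)
Ac = (0, 0, 3/16)
Σ b_i: (-1/6)·1 + 5/18·1 + 8/9·1 = 1 ✓
b·c: 5/18·1 + 8/9·1/4 = 1/2 ✓
b·c²: 5/18·1 + 8/9·1/16 = 1/3 ✓
b·Ac: 8/9·3/16 = 1/6 ✓; 3 stages ⇒ order 3.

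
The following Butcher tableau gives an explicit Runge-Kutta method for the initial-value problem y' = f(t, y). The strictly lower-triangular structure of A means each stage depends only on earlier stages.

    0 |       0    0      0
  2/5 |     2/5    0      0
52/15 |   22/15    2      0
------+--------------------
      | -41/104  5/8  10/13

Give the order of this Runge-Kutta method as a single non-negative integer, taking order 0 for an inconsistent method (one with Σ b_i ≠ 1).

b = (-41/104, 5/8, 10/13)
c = (0, 2/5, 52/15)
Ac = (0, 0, 4/5)
Σ b_i: (-41/104)·1 + 5/8·1 + 10/13·1 = 1 ✓
b·c: 5/8·2/5 + 10/13·52/15 = 35/12 ≠ 1/2 ⇒ order 1.

1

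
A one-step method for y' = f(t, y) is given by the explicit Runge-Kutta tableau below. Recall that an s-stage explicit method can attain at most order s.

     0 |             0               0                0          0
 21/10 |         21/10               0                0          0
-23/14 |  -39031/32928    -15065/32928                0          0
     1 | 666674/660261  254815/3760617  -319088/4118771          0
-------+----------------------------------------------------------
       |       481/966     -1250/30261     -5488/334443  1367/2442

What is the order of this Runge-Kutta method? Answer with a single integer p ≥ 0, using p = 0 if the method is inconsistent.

4

b = (481/966, -1250/30261, -5488/334443, 1367/2442)
c = (0, 21/10, -23/14, 1)
Ac = (0, 0, -3013/3136, 737/2734)
Σ b_i: 481/966·1 + (-1250/30261)·1 + (-5488/334443)·1 + 1367/2442·1 = 1 ✓
b·c: (-1250/30261)·21/10 + (-5488/334443)·(-23/14) + 1367/2442·1 = 1/2 ✓
b·c²: (-1250/30261)·441/100 + (-5488/334443)·529/196 + 1367/2442·1 = 1/3 ✓
b·Ac: (-5488/334443)·(-3013/3136) + 1367/2442·737/2734 = 1/6 ✓
b·c³: (-1250/30261)·9261/1000 + (-5488/334443)·(-12167/2744) + 1367/2442·1 = 1/4 ✓
b·(c∘Ac): (-5488/334443)·69299/43904 + 1367/2442·737/2734 = 1/8 ✓
b·Ac²: (-5488/334443)·(-9039/4480) + 1367/2442·2453/27340 = 1/12 ✓
b·A²c: 1367/2442·407/5468 = 1/24 ✓; 4 stages ⇒ order 4.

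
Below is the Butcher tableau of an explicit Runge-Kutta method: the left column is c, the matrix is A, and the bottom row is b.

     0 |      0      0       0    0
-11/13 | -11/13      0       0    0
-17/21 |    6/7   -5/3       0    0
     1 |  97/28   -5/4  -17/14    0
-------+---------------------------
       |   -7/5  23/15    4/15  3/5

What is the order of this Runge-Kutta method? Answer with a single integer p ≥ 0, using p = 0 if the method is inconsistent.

1

b = (-7/5, 23/15, 4/15, 3/5)
c = (0, -11/13, -17/21, 1)
Ac = (0, 0, 55/39, 15599/7644)
Σ b_i: (-7/5)·1 + 23/15·1 + 4/15·1 + 3/5·1 = 1 ✓
b·c: 23/15·(-11/13) + 4/15·(-17/21) + 3/5·1 = -748/819 ≠ 1/2 ⇒ order 1.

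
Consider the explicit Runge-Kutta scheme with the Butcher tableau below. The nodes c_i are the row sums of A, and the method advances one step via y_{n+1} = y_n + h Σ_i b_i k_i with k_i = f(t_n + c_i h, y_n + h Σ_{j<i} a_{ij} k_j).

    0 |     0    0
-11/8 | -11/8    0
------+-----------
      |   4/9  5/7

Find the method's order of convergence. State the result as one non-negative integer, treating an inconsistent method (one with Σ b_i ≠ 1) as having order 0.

0

b = (4/9, 5/7)
c = (0, -11/8)
Σ b_i: 4/9·1 + 5/7·1 = 73/63 ≠ 1 ⇒ order 0.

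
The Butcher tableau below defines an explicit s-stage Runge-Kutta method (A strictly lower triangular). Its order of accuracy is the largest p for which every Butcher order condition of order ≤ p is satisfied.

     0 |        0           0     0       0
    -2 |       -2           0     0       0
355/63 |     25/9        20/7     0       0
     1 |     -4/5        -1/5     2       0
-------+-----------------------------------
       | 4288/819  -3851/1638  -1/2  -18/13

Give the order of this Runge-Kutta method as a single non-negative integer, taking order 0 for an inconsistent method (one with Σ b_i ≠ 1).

2

b = (4288/819, -3851/1638, -1/2, -18/13)
c = (0, -2, 355/63, 1)
Ac = (0, 0, -40/7, 3676/315)
Σ b_i: 4288/819·1 + (-3851/1638)·1 + (-1/2)·1 + (-18/13)·1 = 1 ✓
b·c: (-3851/1638)·(-2) + (-1/2)·355/63 + (-18/13)·1 = 1/2 ✓
b·c²: (-3851/1638)·4 + (-1/2)·126025/3969 + (-18/13)·1 = -2751661/103194 ≠ 1/3 ⇒ order 2.
b·Ac: (-1/2)·(-40/7) + (-18/13)·3676/315 = -6052/455 ≠ 1/6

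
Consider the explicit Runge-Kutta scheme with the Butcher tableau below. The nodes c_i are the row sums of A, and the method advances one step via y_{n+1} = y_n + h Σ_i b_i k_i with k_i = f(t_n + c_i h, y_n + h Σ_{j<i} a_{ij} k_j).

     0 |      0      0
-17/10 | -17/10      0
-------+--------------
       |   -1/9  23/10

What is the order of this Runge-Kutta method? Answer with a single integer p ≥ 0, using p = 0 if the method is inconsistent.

b = (-1/9, 23/10)
c = (0, -17/10)
Σ b_i: (-1/9)·1 + 23/10·1 = 197/90 ≠ 1 ⇒ order 0.

0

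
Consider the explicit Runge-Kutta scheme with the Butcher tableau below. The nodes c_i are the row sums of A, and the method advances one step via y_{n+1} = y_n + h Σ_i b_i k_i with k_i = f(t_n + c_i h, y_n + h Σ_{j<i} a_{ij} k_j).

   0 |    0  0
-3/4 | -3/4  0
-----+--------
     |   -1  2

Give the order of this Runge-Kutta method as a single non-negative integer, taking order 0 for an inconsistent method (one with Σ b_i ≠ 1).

b = (-1, 2)
c = (0, -3/4)
Σ b_i: (-1)·1 + 2·1 = 1 ✓
b·c: 2·(-3/4) = -3/2 ≠ 1/2 ⇒ order 1.

1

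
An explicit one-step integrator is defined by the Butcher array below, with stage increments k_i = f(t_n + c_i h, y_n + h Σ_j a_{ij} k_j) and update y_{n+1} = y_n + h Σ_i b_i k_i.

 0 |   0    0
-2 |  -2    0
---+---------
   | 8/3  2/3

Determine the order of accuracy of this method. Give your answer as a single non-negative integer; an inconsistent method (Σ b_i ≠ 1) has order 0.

0

b = (8/3, 2/3)
c = (0, -2)
Σ b_i: 8/3·1 + 2/3·1 = 10/3 ≠ 1 ⇒ order 0.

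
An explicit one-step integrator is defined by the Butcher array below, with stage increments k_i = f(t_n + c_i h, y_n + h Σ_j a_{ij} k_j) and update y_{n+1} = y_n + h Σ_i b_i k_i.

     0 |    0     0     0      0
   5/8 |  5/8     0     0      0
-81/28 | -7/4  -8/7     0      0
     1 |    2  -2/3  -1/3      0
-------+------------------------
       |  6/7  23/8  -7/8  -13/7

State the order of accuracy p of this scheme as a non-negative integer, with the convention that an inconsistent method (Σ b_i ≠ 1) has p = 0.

b = (6/7, 23/8, -7/8, -13/7)
c = (0, 5/8, -81/28, 1)
Ac = (0, 0, -5/7, 23/42)
Σ b_i: 6/7·1 + 23/8·1 + (-7/8)·1 + (-13/7)·1 = 1 ✓
b·c: 23/8·5/8 + (-7/8)·(-81/28) + (-13/7)·1 = 1107/448 ≠ 1/2 ⇒ order 1.

1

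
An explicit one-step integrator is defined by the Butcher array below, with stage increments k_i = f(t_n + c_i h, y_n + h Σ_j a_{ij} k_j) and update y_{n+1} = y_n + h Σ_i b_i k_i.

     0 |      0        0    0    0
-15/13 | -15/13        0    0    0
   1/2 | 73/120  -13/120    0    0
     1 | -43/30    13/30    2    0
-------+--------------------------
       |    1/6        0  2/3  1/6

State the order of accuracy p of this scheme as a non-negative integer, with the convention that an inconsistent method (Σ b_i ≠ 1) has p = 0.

b = (1/6, 0, 2/3, 1/6)
c = (0, -15/13, 1/2, 1)
Ac = (0, 0, 1/8, 1/2)
Σ b_i: 1/6·1 + 2/3·1 + 1/6·1 = 1 ✓
b·c: 2/3·1/2 + 1/6·1 = 1/2 ✓
b·c²: 2/3·1/4 + 1/6·1 = 1/3 ✓
b·Ac: 2/3·1/8 + 1/6·1/2 = 1/6 ✓
b·c³: 2/3·1/8 + 1/6·1 = 1/4 ✓
b·(c∘Ac): 2/3·1/16 + 1/6·1/2 = 1/8 ✓
b·Ac²: 2/3·(-15/104) + 1/6·14/13 = 1/12 ✓
b·A²c: 1/6·1/4 = 1/24 ✓; 4 stages ⇒ order 4.

4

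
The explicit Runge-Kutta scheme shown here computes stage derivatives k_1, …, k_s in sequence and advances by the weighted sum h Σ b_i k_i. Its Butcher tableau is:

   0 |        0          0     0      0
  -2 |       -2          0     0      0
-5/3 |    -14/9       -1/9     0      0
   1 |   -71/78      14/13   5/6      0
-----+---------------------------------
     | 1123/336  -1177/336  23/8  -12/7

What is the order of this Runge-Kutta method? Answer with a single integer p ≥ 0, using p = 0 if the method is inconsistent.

2

b = (1123/336, -1177/336, 23/8, -12/7)
c = (0, -2, -5/3, 1)
Ac = (0, 0, 2/9, -829/234)
Σ b_i: 1123/336·1 + (-1177/336)·1 + 23/8·1 + (-12/7)·1 = 1 ✓
b·c: (-1177/336)·(-2) + 23/8·(-5/3) + (-12/7)·1 = 1/2 ✓
b·c²: (-1177/336)·4 + 23/8·25/9 + (-12/7)·1 = -3901/504 ≠ 1/3 ⇒ order 2.
b·Ac: 23/8·2/9 + (-12/7)·(-829/234) = 21989/3276 ≠ 1/6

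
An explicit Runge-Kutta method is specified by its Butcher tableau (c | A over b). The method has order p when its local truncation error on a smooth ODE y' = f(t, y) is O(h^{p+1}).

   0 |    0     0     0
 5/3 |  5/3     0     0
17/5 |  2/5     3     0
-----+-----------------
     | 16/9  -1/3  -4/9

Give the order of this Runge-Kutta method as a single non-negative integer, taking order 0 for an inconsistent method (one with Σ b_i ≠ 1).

b = (16/9, -1/3, -4/9)
c = (0, 5/3, 17/5)
Ac = (0, 0, 5)
Σ b_i: 16/9·1 + (-1/3)·1 + (-4/9)·1 = 1 ✓
b·c: (-1/3)·5/3 + (-4/9)·17/5 = -31/15 ≠ 1/2 ⇒ order 1.

1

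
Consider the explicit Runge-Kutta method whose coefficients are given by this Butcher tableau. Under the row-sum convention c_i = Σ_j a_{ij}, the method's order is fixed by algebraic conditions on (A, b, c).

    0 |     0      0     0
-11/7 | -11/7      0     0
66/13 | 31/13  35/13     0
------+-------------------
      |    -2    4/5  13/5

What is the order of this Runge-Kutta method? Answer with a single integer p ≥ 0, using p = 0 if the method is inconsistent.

0

b = (-2, 4/5, 13/5)
c = (0, -11/7, 66/13)
Ac = (0, 0, -55/13)
Σ b_i: (-2)·1 + 4/5·1 + 13/5·1 = 7/5 ≠ 1 ⇒ order 0.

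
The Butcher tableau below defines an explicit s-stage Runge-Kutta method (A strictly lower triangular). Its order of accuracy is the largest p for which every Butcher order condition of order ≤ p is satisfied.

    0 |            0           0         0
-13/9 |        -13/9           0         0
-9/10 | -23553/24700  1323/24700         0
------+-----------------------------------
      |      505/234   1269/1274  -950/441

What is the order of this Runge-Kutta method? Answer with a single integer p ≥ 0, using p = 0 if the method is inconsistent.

b = (505/234, 1269/1274, -950/441)
c = (0, -13/9, -9/10)
Ac = (0, 0, -147/1900)
Σ b_i: 505/234·1 + 1269/1274·1 + (-950/441)·1 = 1 ✓
b·c: 1269/1274·(-13/9) + (-950/441)·(-9/10) = 1/2 ✓
b·c²: 1269/1274·169/81 + (-950/441)·81/100 = 1/3 ✓
b·Ac: (-950/441)·(-147/1900) = 1/6 ✓; 3 stages ⇒ order 3.

3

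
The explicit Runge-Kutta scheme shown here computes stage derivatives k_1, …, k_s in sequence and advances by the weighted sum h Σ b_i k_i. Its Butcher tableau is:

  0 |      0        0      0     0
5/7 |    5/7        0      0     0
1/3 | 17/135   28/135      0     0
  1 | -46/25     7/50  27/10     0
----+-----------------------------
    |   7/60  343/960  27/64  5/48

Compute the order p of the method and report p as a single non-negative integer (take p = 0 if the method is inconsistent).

b = (7/60, 343/960, 27/64, 5/48)
c = (0, 5/7, 1/3, 1)
Ac = (0, 0, 4/27, 1)
Σ b_i: 7/60·1 + 343/960·1 + 27/64·1 + 5/48·1 = 1 ✓
b·c: 343/960·5/7 + 27/64·1/3 + 5/48·1 = 1/2 ✓
b·c²: 343/960·25/49 + 27/64·1/9 + 5/48·1 = 1/3 ✓
b·Ac: 27/64·4/27 + 5/48·1 = 1/6 ✓
b·c³: 343/960·125/343 + 27/64·1/27 + 5/48·1 = 1/4 ✓
b·(c∘Ac): 27/64·4/81 + 5/48·1 = 1/8 ✓
b·Ac²: 27/64·20/189 + 5/48·13/35 = 1/12 ✓
b·A²c: 5/48·2/5 = 1/24 ✓; 4 stages ⇒ order 4.

4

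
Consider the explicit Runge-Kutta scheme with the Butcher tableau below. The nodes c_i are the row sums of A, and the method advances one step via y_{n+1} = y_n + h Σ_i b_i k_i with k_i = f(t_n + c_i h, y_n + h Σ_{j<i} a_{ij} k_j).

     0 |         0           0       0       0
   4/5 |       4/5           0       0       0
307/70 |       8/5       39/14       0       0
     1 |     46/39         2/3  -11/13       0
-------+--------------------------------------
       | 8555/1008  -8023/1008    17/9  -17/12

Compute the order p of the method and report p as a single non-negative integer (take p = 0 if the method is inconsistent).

2

b = (8555/1008, -8023/1008, 17/9, -17/12)
c = (0, 4/5, 307/70, 1)
Ac = (0, 0, 78/35, -1735/546)
Σ b_i: 8555/1008·1 + (-8023/1008)·1 + 17/9·1 + (-17/12)·1 = 1 ✓
b·c: (-8023/1008)·4/5 + 17/9·307/70 + (-17/12)·1 = 1/2 ✓
b·c²: (-8023/1008)·16/25 + 17/9·94249/4900 + (-17/12)·1 = 657557/22050 ≠ 1/3 ⇒ order 2.
b·Ac: 17/9·78/35 + (-17/12)·(-1735/546) = 285379/32760 ≠ 1/6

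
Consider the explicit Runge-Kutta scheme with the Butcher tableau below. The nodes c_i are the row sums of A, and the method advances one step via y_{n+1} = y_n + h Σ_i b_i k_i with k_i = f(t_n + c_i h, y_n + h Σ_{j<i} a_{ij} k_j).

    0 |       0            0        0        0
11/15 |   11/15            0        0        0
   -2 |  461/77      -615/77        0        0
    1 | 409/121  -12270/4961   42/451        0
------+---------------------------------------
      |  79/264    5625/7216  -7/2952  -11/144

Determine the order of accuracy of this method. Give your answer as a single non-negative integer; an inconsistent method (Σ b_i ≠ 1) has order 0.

4

b = (79/264, 5625/7216, -7/2952, -11/144)
c = (0, 11/15, -2, 1)
Ac = (0, 0, -41/7, -2)
Σ b_i: 79/264·1 + 5625/7216·1 + (-7/2952)·1 + (-11/144)·1 = 1 ✓
b·c: 5625/7216·11/15 + (-7/2952)·(-2) + (-11/144)·1 = 1/2 ✓
b·c²: 5625/7216·121/225 + (-7/2952)·4 + (-11/144)·1 = 1/3 ✓
b·Ac: (-7/2952)·(-41/7) + (-11/144)·(-2) = 1/6 ✓
b·c³: 5625/7216·1331/3375 + (-7/2952)·(-8) + (-11/144)·1 = 1/4 ✓
b·(c∘Ac): (-7/2952)·82/7 + (-11/144)·(-2) = 1/8 ✓
b·Ac²: (-7/2952)·(-451/105) + (-11/144)·(-158/165) = 1/12 ✓
b·A²c: (-11/144)·(-6/11) = 1/24 ✓; 4 stages ⇒ order 4.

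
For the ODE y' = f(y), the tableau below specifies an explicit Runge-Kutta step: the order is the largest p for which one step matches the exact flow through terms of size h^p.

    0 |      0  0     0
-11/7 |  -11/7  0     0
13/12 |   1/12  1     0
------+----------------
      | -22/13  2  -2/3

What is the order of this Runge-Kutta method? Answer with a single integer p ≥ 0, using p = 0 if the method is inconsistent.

b = (-22/13, 2, -2/3)
c = (0, -11/7, 13/12)
Ac = (0, 0, -11/7)
Σ b_i: (-22/13)·1 + 2·1 + (-2/3)·1 = -14/39 ≠ 1 ⇒ order 0.

0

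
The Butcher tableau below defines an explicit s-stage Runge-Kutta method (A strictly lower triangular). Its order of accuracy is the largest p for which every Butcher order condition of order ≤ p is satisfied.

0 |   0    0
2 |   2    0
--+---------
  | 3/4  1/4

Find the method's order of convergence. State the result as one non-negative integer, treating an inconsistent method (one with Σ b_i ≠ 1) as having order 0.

2

b = (3/4, 1/4)
c = (0, 2)
Σ b_i: 3/4·1 + 1/4·1 = 1 ✓
b·c: 1/4·2 = 1/2 ✓; 2 stages ⇒ order 2.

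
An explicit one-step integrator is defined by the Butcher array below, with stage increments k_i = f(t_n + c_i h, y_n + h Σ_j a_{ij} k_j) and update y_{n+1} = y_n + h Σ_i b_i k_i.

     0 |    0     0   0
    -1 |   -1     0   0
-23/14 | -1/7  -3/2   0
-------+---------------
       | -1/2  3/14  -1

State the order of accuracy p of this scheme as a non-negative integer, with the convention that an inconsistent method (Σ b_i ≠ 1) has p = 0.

0

b = (-1/2, 3/14, -1)
c = (0, -1, -23/14)
Ac = (0, 0, 3/2)
Σ b_i: (-1/2)·1 + 3/14·1 + (-1)·1 = -9/7 ≠ 1 ⇒ order 0.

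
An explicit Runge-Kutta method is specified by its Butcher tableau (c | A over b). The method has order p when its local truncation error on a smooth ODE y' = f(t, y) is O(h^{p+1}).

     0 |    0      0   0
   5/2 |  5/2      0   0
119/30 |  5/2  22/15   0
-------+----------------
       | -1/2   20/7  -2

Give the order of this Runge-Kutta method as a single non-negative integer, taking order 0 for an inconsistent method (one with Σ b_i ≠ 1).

b = (-1/2, 20/7, -2)
c = (0, 5/2, 119/30)
Ac = (0, 0, 11/3)
Σ b_i: (-1/2)·1 + 20/7·1 + (-2)·1 = 5/14 ≠ 1 ⇒ order 0.

0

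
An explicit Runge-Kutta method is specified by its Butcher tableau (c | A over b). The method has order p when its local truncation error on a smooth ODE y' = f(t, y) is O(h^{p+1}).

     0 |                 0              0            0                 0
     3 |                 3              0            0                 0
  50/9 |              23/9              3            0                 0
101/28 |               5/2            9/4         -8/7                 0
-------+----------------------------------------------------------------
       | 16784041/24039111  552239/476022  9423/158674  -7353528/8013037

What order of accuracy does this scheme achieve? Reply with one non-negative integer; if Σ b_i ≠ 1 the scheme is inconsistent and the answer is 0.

b = (16784041/24039111, 552239/476022, 9423/158674, -7353528/8013037)
c = (0, 3, 50/9, 101/28)
Ac = (0, 0, 9, 101/252)
Σ b_i: 16784041/24039111·1 + 552239/476022·1 + 9423/158674·1 + (-7353528/8013037)·1 = 1 ✓
b·c: 552239/476022·3 + 9423/158674·50/9 + (-7353528/8013037)·101/28 = 1/2 ✓
b·c²: 552239/476022·9 + 9423/158674·2500/81 + (-7353528/8013037)·10201/784 = 1/3 ✓
b·Ac: 9423/158674·9 + (-7353528/8013037)·101/252 = 1/6 ✓
b·c³: 552239/476022·27 + 9423/158674·125000/729 + (-7353528/8013037)·1030301/21952 = -187800937/119957544 ≠ 1/4 ⇒ order 3.
b·(c∘Ac): 9423/158674·50 + (-7353528/8013037)·10201/7056 = 781897/476022 ≠ 1/8
b·Ac²: 9423/158674·27 + (-7353528/8013037)·(-34073/2268) = 6659443199/432703998 ≠ 1/12
b·A²c: (-7353528/8013037)·(-72/7) = 75636288/8013037 ≠ 1/24

3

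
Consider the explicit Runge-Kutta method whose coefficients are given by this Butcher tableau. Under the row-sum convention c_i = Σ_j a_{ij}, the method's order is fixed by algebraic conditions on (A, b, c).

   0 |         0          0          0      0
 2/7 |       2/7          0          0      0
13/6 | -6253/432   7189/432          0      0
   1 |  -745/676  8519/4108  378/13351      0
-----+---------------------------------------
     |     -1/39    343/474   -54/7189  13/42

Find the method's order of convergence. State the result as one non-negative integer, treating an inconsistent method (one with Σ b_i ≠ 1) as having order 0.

4

b = (-1/39, 343/474, -54/7189, 13/42)
c = (0, 2/7, 13/6, 1)
Ac = (0, 0, 1027/216, 17/26)
Σ b_i: (-1/39)·1 + 343/474·1 + (-54/7189)·1 + 13/42·1 = 1 ✓
b·c: 343/474·2/7 + (-54/7189)·13/6 + 13/42·1 = 1/2 ✓
b·c²: 343/474·4/49 + (-54/7189)·169/36 + 13/42·1 = 1/3 ✓
b·Ac: (-54/7189)·1027/216 + 13/42·17/26 = 1/6 ✓
b·c³: 343/474·8/343 + (-54/7189)·2197/216 + 13/42·1 = 1/4 ✓
b·(c∘Ac): (-54/7189)·13351/1296 + 13/42·17/26 = 1/8 ✓
b·Ac²: (-54/7189)·1027/756 + 13/42·55/182 = 1/12 ✓
b·A²c: 13/42·7/52 = 1/24 ✓; 4 stages ⇒ order 4.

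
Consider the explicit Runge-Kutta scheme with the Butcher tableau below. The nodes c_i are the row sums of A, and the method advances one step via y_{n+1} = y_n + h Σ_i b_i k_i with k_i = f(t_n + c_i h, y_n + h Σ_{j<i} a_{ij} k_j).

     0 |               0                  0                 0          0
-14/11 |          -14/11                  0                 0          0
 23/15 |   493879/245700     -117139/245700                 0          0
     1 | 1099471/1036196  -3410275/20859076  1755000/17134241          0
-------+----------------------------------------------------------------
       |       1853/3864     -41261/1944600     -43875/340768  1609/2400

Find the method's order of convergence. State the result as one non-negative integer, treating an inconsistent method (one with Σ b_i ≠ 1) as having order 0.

b = (1853/3864, -41261/1944600, -43875/340768, 1609/2400)
c = (0, -14/11, 23/15, 1)
Ac = (0, 0, 10649/17550, 1175/3218)
Σ b_i: 1853/3864·1 + (-41261/1944600)·1 + (-43875/340768)·1 + 1609/2400·1 = 1 ✓
b·c: (-41261/1944600)·(-14/11) + (-43875/340768)·23/15 + 1609/2400·1 = 1/2 ✓
b·c²: (-41261/1944600)·196/121 + (-43875/340768)·529/225 + 1609/2400·1 = 1/3 ✓
b·Ac: (-43875/340768)·10649/17550 + 1609/2400·1175/3218 = 1/6 ✓
b·c³: (-41261/1944600)·(-2744/1331) + (-43875/340768)·12167/3375 + 1609/2400·1 = 1/4 ✓
b·(c∘Ac): (-43875/340768)·244927/263250 + 1609/2400·1175/3218 = 1/8 ✓
b·Ac²: (-43875/340768)·(-74543/96525) + 1609/2400·(-425/17699) = 1/12 ✓
b·A²c: 1609/2400·100/1609 = 1/24 ✓; 4 stages ⇒ order 4.

4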